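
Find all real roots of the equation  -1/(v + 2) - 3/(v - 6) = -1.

Multiply both sides by (v + 2)(v - 6):
-(v - 6) - 3(v + 2) = -(v + 2)(v - 6).
Expand and collect terms: -v² + 8v + 12 = 0.
By the quadratic formula, v = (-8 ± √112) / -2, so v ≈ -1.2915 or v ≈ 9.2915.
Neither value makes a denominator zero (v ≠ -2, v ≠ 6), so both are valid.

v = -1.2915 or v = 9.2915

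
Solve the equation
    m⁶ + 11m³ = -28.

Let u = m³. The equation becomes u² + 11u + 28 = 0.
Factor: (u + 7)(u + 4) = 0, so u = -7 or u = -4.
m³ = -7 gives m = -∛(7) ≈ -1.9129.
m³ = -4 gives m = -∛(4) ≈ -1.5874.

m = -1.9129 or m = -1.5874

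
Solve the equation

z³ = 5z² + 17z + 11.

Rearrange: z³ - 5z² - 17z - 11 = 0.
Possible rational roots are divisors of -11. Testing z = -1 gives 0, so (z + 1) is a factor.
Divide: z³ - 5z² - 17z - 11 = (z + 1)(z² - 6z - 11).
Apply the quadratic formula to z² - 6z - 11 = 0: z = (6 ± √80)/2, i.e. z ≈ 7.4721 or z ≈ -1.4721.

z = -1.4721 or z = -1 or z = 7.4721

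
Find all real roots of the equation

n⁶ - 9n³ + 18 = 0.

Let u = n³. The equation becomes u² - 9u + 18 = 0.
Factor: (u - 6)(u - 3) = 0, so u = 6 or u = 3.
n³ = 6 gives n = ∛(6) ≈ 1.8171.
n³ = 3 gives n = ∛(3) ≈ 1.4422.

n = 1.4422 or n = 1.8171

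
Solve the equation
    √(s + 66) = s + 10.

s = -2

Square both sides: s + 66 = (s + 10)².
Expand and rearrange: s² + 19s + 34 = 0.
Solving gives s = -2 or s = -17.
Check each candidate in the original equation:
  s = -2: √(64) = 8, while s + 10 = 8 — valid.
  s = -17: √(49) = 7, while s + 10 = -7 — extraneous.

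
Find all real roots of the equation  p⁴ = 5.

Let u = p². The equation becomes u² - 5 = 0.
By the quadratic formula, u = √(5) or u = -√(5).
p² = √(5) gives p = ±5^(1/4) ≈ ±1.4953.
p² = -√(5) < 0 has no real solution.

p = -1.4953 or p = 1.4953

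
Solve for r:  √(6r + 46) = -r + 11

Square both sides: 6r + 46 = (-r + 11)².
Expand and rearrange: r² - 28r + 75 = 0.
Solving gives r = 25 or r = 3.
Check each candidate in the original equation:
  r = 25: √(196) = 14, while -r + 11 = -14 — extraneous.
  r = 3: √(64) = 8, while -r + 11 = 8 — valid.

r = 3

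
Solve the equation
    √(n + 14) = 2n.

n = 2

Square both sides: n + 14 = (2n)².
Expand and rearrange: 4n² - n - 14 = 0.
Solving gives n = 2 or n = -1.75.
Check each candidate in the original equation:
  n = 2: √(16) = 4, while 2n = 4 — valid.
  n = -1.75: √(12.25) = 3.5, while 2n = -3.5 — extraneous.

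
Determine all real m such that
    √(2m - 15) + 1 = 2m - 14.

m = 7.5 or m = 8

Isolate the radical: √(2m - 15) = 2m - 15.
Square both sides: 2m - 15 = (2m - 15)².
Expand and rearrange: 4m² - 62m + 240 = 0.
Solving gives m = 8 or m = 7.5.
Check each candidate in the original equation:
  m = 8: √(1) = 1, while 2m - 15 = 1 — valid.
  m = 7.5: √(0) = 0, while 2m - 15 = 0 — valid.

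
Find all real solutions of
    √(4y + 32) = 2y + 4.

y = 1

Square both sides: 4y + 32 = (2y + 4)².
Expand and rearrange: 4y² + 12y - 16 = 0.
Solving gives y = 1 or y = -4.
Check each candidate in the original equation:
  y = 1: √(36) = 6, while 2y + 4 = 6 — valid.
  y = -4: √(16) = 4, while 2y + 4 = -4 — extraneous.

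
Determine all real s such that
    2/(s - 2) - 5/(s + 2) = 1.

Multiply both sides by (s - 2)(s + 2):
2(s + 2) - 5(s - 2) = (s - 2)(s + 2).
Expand and collect terms: s² + 3s - 18 = 0.
Factor or apply the quadratic formula: s = 3 or s = -6.
Neither value makes a denominator zero (s ≠ 2, s ≠ -2), so both are valid.

s = -6 or s = 3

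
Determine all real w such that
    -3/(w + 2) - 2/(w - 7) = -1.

Multiply both sides by (w + 2)(w - 7):
-3(w - 7) - 2(w + 2) = -(w + 2)(w - 7).
Expand and collect terms: -w^2 + 10w - 3 = 0.
By the quadratic formula, w = (-10 +/- sqrt(88)) / -2, so w ~= 0.3096 or w ~= 9.6904.
Neither value makes a denominator zero (w != -2, w != 7), so both are valid.

w = 0.3096 or w = 9.6904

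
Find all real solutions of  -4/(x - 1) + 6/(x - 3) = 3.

Multiply both sides by (x - 1)(x - 3):
-4(x - 3) + 6(x - 1) = 3(x - 1)(x - 3).
Expand and collect terms: 3x^2 - 14x + 3 = 0.
By the quadratic formula, x = (14 +/- sqrt(160)) / 6, so x ~= 4.4415 or x ~= 0.2251.
Neither value makes a denominator zero (x != 1, x != 3), so both are valid.

x = 0.2251 or x = 4.4415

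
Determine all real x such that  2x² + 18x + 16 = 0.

x = -8 or x = -1

Factor: 2(x + 1)(x + 8) = 0.
So x = -1 or x = -8.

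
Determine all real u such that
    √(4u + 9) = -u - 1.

Square both sides: 4u + 9 = (-u - 1)².
Expand and rearrange: u² - 2u - 8 = 0.
Solving gives u = 4 or u = -2.
Check each candidate in the original equation:
  u = 4: √(25) = 5, while -u - 1 = -5 — extraneous.
  u = -2: √(1) = 1, while -u - 1 = 1 — valid.

u = -2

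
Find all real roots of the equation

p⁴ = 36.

Let u = p². The equation becomes u² - 36 = 0.
Factor: (u - 6)(u + 6) = 0, so u = 6 or u = -6.
p² = 6 gives p = ±√(6) ≈ ±2.4495.
p² = -6 < 0 has no real solution.

p = -2.4495 or p = 2.4495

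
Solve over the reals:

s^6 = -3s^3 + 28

Let u = s^3. The equation becomes u^2 + 3u - 28 = 0.
Factor: (u + 7)(u - 4) = 0, so u = -7 or u = 4.
s^3 = -7 gives s = -(7)^(1/3) ~= -1.9129.
s^3 = 4 gives s = (4)^(1/3) ~= 1.5874.

s = -1.9129 or s = 1.5874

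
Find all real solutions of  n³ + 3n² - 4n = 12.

n = -3 or n = -2 or n = 2

Rearrange: n³ + 3n² - 4n - 12 = 0.
Possible rational roots are divisors of -12. Testing n = 2 gives 0, so (n - 2) is a factor.
Divide: n³ + 3n² - 4n - 12 = (n - 2)(n² + 5n + 6).
Factor the quadratic: n = -2 or n = -3.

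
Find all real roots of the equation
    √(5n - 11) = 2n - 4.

Square both sides: 5n - 11 = (2n - 4)².
Expand and rearrange: 4n² - 21n + 27 = 0.
Solving gives n = 3 or n = 2.25.
Check each candidate in the original equation:
  n = 3: √(4) = 2, while 2n - 4 = 2 — valid.
  n = 2.25: √(0.25) = 0.5, while 2n - 4 = 0.5 — valid.

n = 2.25 or n = 3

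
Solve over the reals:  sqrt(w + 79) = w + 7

Square both sides: w + 79 = (w + 7)^2.
Expand and rearrange: w^2 + 13w - 30 = 0.
Solving gives w = 2 or w = -15.
Check each candidate in the original equation:
  w = 2: sqrt(81) = 9, while w + 7 = 9 — valid.
  w = -15: sqrt(64) = 8, while w + 7 = -8 — extraneous.

w = 2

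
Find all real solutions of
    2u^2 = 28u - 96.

Bring every term to one side: 2u^2 - 28u + 96 = 0.
Factor: 2(u - 6)(u - 8) = 0.
So u = 6 or u = 8.

u = 6 or u = 8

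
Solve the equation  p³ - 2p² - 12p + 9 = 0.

Possible rational roots are divisors of 9. Testing p = -3 gives 0, so (p + 3) is a factor.
Divide: p³ - 2p² - 12p + 9 = (p + 3)(p² - 5p + 3).
Apply the quadratic formula to p² - 5p + 3 = 0: p = (5 ± √13)/2, i.e. p ≈ 4.3028 or p ≈ 0.6972.

p = -3 or p = 0.6972 or p = 4.3028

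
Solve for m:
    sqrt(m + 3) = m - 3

m = 6

Square both sides: m + 3 = (m - 3)^2.
Expand and rearrange: m^2 - 7m + 6 = 0.
Solving gives m = 6 or m = 1.
Check each candidate in the original equation:
  m = 6: sqrt(9) = 3, while m - 3 = 3 — valid.
  m = 1: sqrt(4) = 2, while m - 3 = -2 — extraneous.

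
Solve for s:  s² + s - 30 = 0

s = -6 or s = 5

Factor: (s - 5)(s + 6) = 0.
So s = 5 or s = -6.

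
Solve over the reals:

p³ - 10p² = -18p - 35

Rearrange: p³ - 10p² + 18p + 35 = 0.
Possible rational roots are divisors of 35. Testing p = 5 gives 0, so (p - 5) is a factor.
Divide: p³ - 10p² + 18p + 35 = (p - 5)(p² - 5p - 7).
Apply the quadratic formula to p² - 5p - 7 = 0: p = (5 ± √53)/2, i.e. p ≈ 6.1401 or p ≈ -1.1401.

p = -1.1401 or p = 5 or p = 6.1401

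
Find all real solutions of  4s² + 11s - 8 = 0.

s = -3.3475 or s = 0.5975

Discriminant: (11)² − 4·4·(-8) = 249.
Quadratic formula: s = (-11 ± √249) / 8.
So s = -11/8 + √(249)/8 ≈ 0.5975 or s = -√(249)/8 - 11/8 ≈ -3.3475.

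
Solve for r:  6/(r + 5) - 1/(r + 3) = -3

r = -6.8403 or r = -2.8264

Multiply both sides by (r + 5)(r + 3):
6(r + 3) - (r + 5) = -3(r + 5)(r + 3).
Expand and collect terms: -3r^2 - 29r - 58 = 0.
By the quadratic formula, r = (29 +/- sqrt(145)) / -6, so r ~= -6.8403 or r ~= -2.8264.
Neither value makes a denominator zero (r != -5, r != -3), so both are valid.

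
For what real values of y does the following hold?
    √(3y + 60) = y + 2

Square both sides: 3y + 60 = (y + 2)².
Expand and rearrange: y² + y - 56 = 0.
Solving gives y = 7 or y = -8.
Check each candidate in the original equation:
  y = 7: √(81) = 9, while y + 2 = 9 — valid.
  y = -8: √(36) = 6, while y + 2 = -6 — extraneous.

y = 7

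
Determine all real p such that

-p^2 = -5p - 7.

Rearrange to standard form: -p^2 + 5p + 7 = 0.
Discriminant: (5)^2 - 4*(-1)*7 = 53.
Quadratic formula: p = (-5 +/- sqrt(53)) / (-2).
So p = 5/2 - sqrt(53)/2 ~= -1.1401 or p = 5/2 + sqrt(53)/2 ~= 6.1401.

p = -1.1401 or p = 6.1401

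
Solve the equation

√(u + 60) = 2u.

Square both sides: u + 60 = (2u)².
Expand and rearrange: 4u² - u - 60 = 0.
Solving gives u = 4 or u = -3.75.
Check each candidate in the original equation:
  u = 4: √(64) = 8, while 2u = 8 — valid.
  u = -3.75: √(56.25) = 7.5, while 2u = -7.5 — extraneous.

u = 4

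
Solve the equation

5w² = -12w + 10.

w = -3.0547 or w = 0.6547

Rearrange to standard form: 5w² + 12w - 10 = 0.
Discriminant: (12)² − 4·5·(-10) = 344.
Quadratic formula: w = (-12 ± √344) / 10.
So w = -6/5 + √(86)/5 ≈ 0.6547 or w = -√(86)/5 - 6/5 ≈ -3.0547.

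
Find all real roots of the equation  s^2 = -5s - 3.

s = -4.3028 or s = -0.6972

Rearrange to standard form: s^2 + 5s + 3 = 0.
Discriminant: (5)^2 - 4*1*3 = 13.
Quadratic formula: s = (-5 +/- sqrt(13)) / 2.
So s = -5/2 + sqrt(13)/2 ~= -0.6972 or s = -5/2 - sqrt(13)/2 ~= -4.3028.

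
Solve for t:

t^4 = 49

Let u = t^2. The equation becomes u^2 - 49 = 0.
Factor: (u + 7)(u - 7) = 0, so u = -7 or u = 7.
t^2 = -7 < 0 has no real solution.
t^2 = 7 gives t = +/-sqrt(7) ~= +/-2.6458.

t = -2.6458 or t = 2.6458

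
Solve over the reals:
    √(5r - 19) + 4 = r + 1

r = 4 or r = 7

Isolate the radical: √(5r - 19) = r - 3.
Square both sides: 5r - 19 = (r - 3)².
Expand and rearrange: r² - 11r + 28 = 0.
Solving gives r = 7 or r = 4.
Check each candidate in the original equation:
  r = 7: √(16) = 4, while r - 3 = 4 — valid.
  r = 4: √(1) = 1, while r - 3 = 1 — valid.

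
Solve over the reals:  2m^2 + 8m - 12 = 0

m = -5.1623 or m = 1.1623

Discriminant: (8)^2 - 4*2*(-12) = 160.
Quadratic formula: m = (-8 +/- sqrt(160)) / 4.
So m = -2 + sqrt(10) ~= 1.1623 or m = -sqrt(10) - 2 ~= -5.1623.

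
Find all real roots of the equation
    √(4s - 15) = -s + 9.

s = 6

Square both sides: 4s - 15 = (-s + 9)².
Expand and rearrange: s² - 22s + 96 = 0.
Solving gives s = 16 or s = 6.
Check each candidate in the original equation:
  s = 16: √(49) = 7, while -s + 9 = -7 — extraneous.
  s = 6: √(9) = 3, while -s + 9 = 3 — valid.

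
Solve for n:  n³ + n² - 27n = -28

n = -6.1401 or n = 1.1401 or n = 4

Rearrange: n³ + n² - 27n + 28 = 0.
Possible rational roots are divisors of 28. Testing n = 4 gives 0, so (n - 4) is a factor.
Divide: n³ + n² - 27n + 28 = (n - 4)(n² + 5n - 7).
Apply the quadratic formula to n² + 5n - 7 = 0: n = (-5 ± √53)/2, i.e. n ≈ 1.1401 or n ≈ -6.1401.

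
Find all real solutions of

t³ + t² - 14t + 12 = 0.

Possible rational roots are divisors of 12. Testing t = 1 gives 0, so (t - 1) is a factor.
Divide: t³ + t² - 14t + 12 = (t - 1)(t² + 2t - 12).
Apply the quadratic formula to t² + 2t - 12 = 0: t = (-2 ± √52)/2, i.e. t ≈ 2.6056 or t ≈ -4.6056.

t = -4.6056 or t = 1 or t = 2.6056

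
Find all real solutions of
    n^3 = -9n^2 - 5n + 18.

n = -8.1098 or n = -2 or n = 1.1098

Rearrange: n^3 + 9n^2 + 5n - 18 = 0.
Possible rational roots are divisors of -18. Testing n = -2 gives 0, so (n + 2) is a factor.
Divide: n^3 + 9n^2 + 5n - 18 = (n + 2)(n^2 + 7n - 9).
Apply the quadratic formula to n^2 + 7n - 9 = 0: n = (-7 +/- sqrt(85))/2, i.e. n ~= 1.1098 or n ~= -8.1098.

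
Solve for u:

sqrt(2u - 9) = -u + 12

u = 9

Square both sides: 2u - 9 = (-u + 12)^2.
Expand and rearrange: u^2 - 26u + 153 = 0.
Solving gives u = 17 or u = 9.
Check each candidate in the original equation:
  u = 17: sqrt(25) = 5, while -u + 12 = -5 — extraneous.
  u = 9: sqrt(9) = 3, while -u + 12 = 3 — valid.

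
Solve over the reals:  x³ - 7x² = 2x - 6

Rearrange: x³ - 7x² - 2x + 6 = 0.
Possible rational roots are divisors of 6. Testing x = -1 gives 0, so (x + 1) is a factor.
Divide: x³ - 7x² - 2x + 6 = (x + 1)(x² - 8x + 6).
Apply the quadratic formula to x² - 8x + 6 = 0: x = (8 ± √40)/2, i.e. x ≈ 7.1623 or x ≈ 0.8377.

x = -1 or x = 0.8377 or x = 7.1623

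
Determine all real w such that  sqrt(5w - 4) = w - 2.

w = 8

Square both sides: 5w - 4 = (w - 2)^2.
Expand and rearrange: w^2 - 9w + 8 = 0.
Solving gives w = 8 or w = 1.
Check each candidate in the original equation:
  w = 8: sqrt(36) = 6, while w - 2 = 6 — valid.
  w = 1: sqrt(1) = 1, while w - 2 = -1 — extraneous.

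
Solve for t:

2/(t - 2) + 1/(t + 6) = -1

t = -7.2749 or t = 0.2749

Multiply both sides by (t - 2)(t + 6):
2(t + 6) + (t - 2) = -(t - 2)(t + 6).
Expand and collect terms: -t^2 - 7t + 2 = 0.
By the quadratic formula, t = (7 +/- sqrt(57)) / -2, so t ~= -7.2749 or t ~= 0.2749.
Neither value makes a denominator zero (t != 2, t != -6), so both are valid.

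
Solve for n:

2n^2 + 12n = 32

Bring every term to one side: 2n^2 + 12n - 32 = 0.
Factor: 2(n - 2)(n + 8) = 0.
So n = 2 or n = -8.

n = -8 or n = 2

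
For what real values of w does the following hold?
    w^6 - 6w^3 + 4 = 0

Let u = w^3. The equation becomes u^2 - 6u + 4 = 0.
By the quadratic formula, u = sqrt(5) + 3 or u = 3 - sqrt(5).
w^3 = sqrt(5) + 3 gives w = (sqrt(5) + 3)^(1/3) ~= 1.7365.
w^3 = 3 - sqrt(5) gives w = (3 - sqrt(5))^(1/3) ~= 0.9142.

w = 0.9142 or w = 1.7365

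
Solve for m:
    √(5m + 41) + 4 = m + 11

m = -1

Isolate the radical: √(5m + 41) = m + 7.
Square both sides: 5m + 41 = (m + 7)².
Expand and rearrange: m² + 9m + 8 = 0.
Solving gives m = -1 or m = -8.
Check each candidate in the original equation:
  m = -1: √(36) = 6, while m + 7 = 6 — valid.
  m = -8: √(1) = 1, while m + 7 = -1 — extraneous.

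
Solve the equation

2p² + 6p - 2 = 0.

p = -3.3028 or p = 0.3028

Discriminant: (6)² − 4·2·(-2) = 52.
Quadratic formula: p = (-6 ± √52) / 4.
So p = -3/2 + √(13)/2 ≈ 0.3028 or p = -√(13)/2 - 3/2 ≈ -3.3028.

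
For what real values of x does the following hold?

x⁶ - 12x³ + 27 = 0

Let u = x³. The equation becomes u² - 12u + 27 = 0.
Factor: (u - 3)(u - 9) = 0, so u = 3 or u = 9.
x³ = 3 gives x = ∛(3) ≈ 1.4422.
x³ = 9 gives x = ∛(9) ≈ 2.0801.

x = 1.4422 or x = 2.0801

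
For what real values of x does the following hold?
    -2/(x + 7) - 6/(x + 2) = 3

Multiply both sides by (x + 7)(x + 2):
-2(x + 2) - 6(x + 7) = 3(x + 7)(x + 2).
Expand and collect terms: 3x^2 + 35x + 88 = 0.
Factor or apply the quadratic formula: x = -3.6667 or x = -8.
Neither value makes a denominator zero (x != -7, x != -2), so both are valid.

x = -8 or x = -3.6667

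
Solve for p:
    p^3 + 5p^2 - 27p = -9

p = -8.3589 or p = 0.3589 or p = 3

Rearrange: p^3 + 5p^2 - 27p + 9 = 0.
Possible rational roots are divisors of 9. Testing p = 3 gives 0, so (p - 3) is a factor.
Divide: p^3 + 5p^2 - 27p + 9 = (p - 3)(p^2 + 8p - 3).
Apply the quadratic formula to p^2 + 8p - 3 = 0: p = (-8 +/- sqrt(76))/2, i.e. p ~= 0.3589 or p ~= -8.3589.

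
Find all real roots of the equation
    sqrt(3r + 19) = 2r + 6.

r = -1

Square both sides: 3r + 19 = (2r + 6)^2.
Expand and rearrange: 4r^2 + 21r + 17 = 0.
Solving gives r = -1 or r = -4.25.
Check each candidate in the original equation:
  r = -1: sqrt(16) = 4, while 2r + 6 = 4 — valid.
  r = -4.25: sqrt(6.25) = 2.5, while 2r + 6 = -2.5 — extraneous.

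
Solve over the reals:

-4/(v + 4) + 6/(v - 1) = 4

Multiply both sides by (v + 4)(v - 1):
-4(v - 1) + 6(v + 4) = 4(v + 4)(v - 1).
Expand and collect terms: 4v² + 10v - 44 = 0.
By the quadratic formula, v = (-10 ± √804) / 8, so v ≈ 2.2944 or v ≈ -4.7944.
Neither value makes a denominator zero (v ≠ -4, v ≠ 1), so both are valid.

v = -4.7944 or v = 2.2944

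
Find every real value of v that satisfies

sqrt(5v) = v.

Square both sides: 5v = (v)^2.
Expand and rearrange: v^2 - 5v = 0.
Solving gives v = 5 or v = 0.
Check each candidate in the original equation:
  v = 5: sqrt(25) = 5, while v = 5 — valid.
  v = 0: sqrt(0) = 0, while v = 0 — valid.

v = 0 or v = 5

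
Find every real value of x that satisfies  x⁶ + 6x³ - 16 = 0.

x = -2 or x = 1.2599

Let u = x³. The equation becomes u² + 6u - 16 = 0.
Factor: (u + 8)(u - 2) = 0, so u = -8 or u = 2.
x³ = -8 gives x = -2.
x³ = 2 gives x = ∛(2) ≈ 1.2599.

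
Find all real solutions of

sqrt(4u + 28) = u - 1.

Square both sides: 4u + 28 = (u - 1)^2.
Expand and rearrange: u^2 - 6u - 27 = 0.
Solving gives u = 9 or u = -3.
Check each candidate in the original equation:
  u = 9: sqrt(64) = 8, while u - 1 = 8 — valid.
  u = -3: sqrt(16) = 4, while u - 1 = -4 — extraneous.

u = 9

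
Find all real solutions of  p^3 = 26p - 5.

Rearrange: p^3 - 26p + 5 = 0.
Possible rational roots are divisors of 5. Testing p = 5 gives 0, so (p - 5) is a factor.
Divide: p^3 - 26p + 5 = (p - 5)(p^2 + 5p - 1).
Apply the quadratic formula to p^2 + 5p - 1 = 0: p = (-5 +/- sqrt(29))/2, i.e. p ~= 0.1926 or p ~= -5.1926.

p = -5.1926 or p = 0.1926 or p = 5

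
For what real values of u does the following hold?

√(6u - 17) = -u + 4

u = 3

Square both sides: 6u - 17 = (-u + 4)².
Expand and rearrange: u² - 14u + 33 = 0.
Solving gives u = 11 or u = 3.
Check each candidate in the original equation:
  u = 11: √(49) = 7, while -u + 4 = -7 — extraneous.
  u = 3: √(1) = 1, while -u + 4 = 1 — valid.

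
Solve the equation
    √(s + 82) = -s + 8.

s = -1

Square both sides: s + 82 = (-s + 8)².
Expand and rearrange: s² - 17s - 18 = 0.
Solving gives s = 18 or s = -1.
Check each candidate in the original equation:
  s = 18: √(100) = 10, while -s + 8 = -10 — extraneous.
  s = -1: √(81) = 9, while -s + 8 = 9 — valid.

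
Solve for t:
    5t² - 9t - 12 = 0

t = -0.8916 or t = 2.6916

Discriminant: (-9)² − 4·5·(-12) = 321.
Quadratic formula: t = (9 ± √321) / 10.
So t = 9/10 + √(321)/10 ≈ 2.6916 or t = 9/10 - √(321)/10 ≈ -0.8916.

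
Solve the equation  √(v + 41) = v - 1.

Square both sides: v + 41 = (v - 1)².
Expand and rearrange: v² - 3v - 40 = 0.
Solving gives v = 8 or v = -5.
Check each candidate in the original equation:
  v = 8: √(49) = 7, while v - 1 = 7 — valid.
  v = -5: √(36) = 6, while v - 1 = -6 — extraneous.

v = 8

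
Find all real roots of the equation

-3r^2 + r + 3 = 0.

r = -0.8471 or r = 1.1805

Discriminant: (1)^2 - 4*(-3)*3 = 37.
Quadratic formula: r = (-1 +/- sqrt(37)) / (-6).
So r = 1/6 - sqrt(37)/6 ~= -0.8471 or r = 1/6 + sqrt(37)/6 ~= 1.1805.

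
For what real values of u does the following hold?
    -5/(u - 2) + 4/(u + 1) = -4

Multiply both sides by (u - 2)(u + 1):
-5(u + 1) + 4(u - 2) = -4(u - 2)(u + 1).
Expand and collect terms: -4u^2 + 5u + 21 = 0.
Factor or apply the quadratic formula: u = -1.75 or u = 3.
Neither value makes a denominator zero (u != 2, u != -1), so both are valid.

u = -1.75 or u = 3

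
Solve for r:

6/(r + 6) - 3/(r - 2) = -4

r = -7.389 or r = 2.639

Multiply both sides by (r + 6)(r - 2):
6(r - 2) - 3(r + 6) = -4(r + 6)(r - 2).
Expand and collect terms: -4r^2 - 19r + 78 = 0.
By the quadratic formula, r = (19 +/- sqrt(1609)) / -8, so r ~= -7.389 or r ~= 2.639.
Neither value makes a denominator zero (r != -6, r != 2), so both are valid.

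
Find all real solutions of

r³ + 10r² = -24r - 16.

Rearrange: r³ + 10r² + 24r + 16 = 0.
Possible rational roots are divisors of 16. Testing r = -2 gives 0, so (r + 2) is a factor.
Divide: r³ + 10r² + 24r + 16 = (r + 2)(r² + 8r + 8).
Apply the quadratic formula to r² + 8r + 8 = 0: r = (-8 ± √32)/2, i.e. r ≈ -1.1716 or r ≈ -6.8284.

r = -6.8284 or r = -2 or r = -1.1716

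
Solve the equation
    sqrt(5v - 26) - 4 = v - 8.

v = 6 or v = 7

Isolate the radical: sqrt(5v - 26) = v - 4.
Square both sides: 5v - 26 = (v - 4)^2.
Expand and rearrange: v^2 - 13v + 42 = 0.
Solving gives v = 7 or v = 6.
Check each candidate in the original equation:
  v = 7: sqrt(9) = 3, while v - 4 = 3 — valid.
  v = 6: sqrt(4) = 2, while v - 4 = 2 — valid.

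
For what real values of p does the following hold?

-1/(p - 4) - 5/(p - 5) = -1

Multiply both sides by (p - 4)(p - 5):
-(p - 5) - 5(p - 4) = -(p - 4)(p - 5).
Expand and collect terms: -p^2 + 15p - 45 = 0.
By the quadratic formula, p = (-15 +/- sqrt(45)) / -2, so p ~= 4.1459 or p ~= 10.8541.
Neither value makes a denominator zero (p != 4, p != 5), so both are valid.

p = 4.1459 or p = 10.8541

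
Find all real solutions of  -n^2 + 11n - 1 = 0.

n = 0.0917 or n = 10.9083

Discriminant: (11)^2 - 4*(-1)*(-1) = 117.
Quadratic formula: n = (-11 +/- sqrt(117)) / (-2).
So n = 11/2 - 3*sqrt(13)/2 ~= 0.0917 or n = 3*sqrt(13)/2 + 11/2 ~= 10.9083.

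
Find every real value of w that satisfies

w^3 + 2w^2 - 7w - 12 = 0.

Possible rational roots are divisors of -12. Testing w = -3 gives 0, so (w + 3) is a factor.
Divide: w^3 + 2w^2 - 7w - 12 = (w + 3)(w^2 - w - 4).
Apply the quadratic formula to w^2 - w - 4 = 0: w = (1 +/- sqrt(17))/2, i.e. w ~= 2.5616 or w ~= -1.5616.

w = -3 or w = -1.5616 or w = 2.5616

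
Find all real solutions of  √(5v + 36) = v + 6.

v = 0

Square both sides: 5v + 36 = (v + 6)².
Expand and rearrange: v² + 7v = 0.
Solving gives v = 0 or v = -7.
Check each candidate in the original equation:
  v = 0: √(36) = 6, while v + 6 = 6 — valid.
  v = -7: √(1) = 1, while v + 6 = -1 — extraneous.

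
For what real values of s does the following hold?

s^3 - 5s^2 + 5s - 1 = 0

Possible rational roots are divisors of -1. Testing s = 1 gives 0, so (s - 1) is a factor.
Divide: s^3 - 5s^2 + 5s - 1 = (s - 1)(s^2 - 4s + 1).
Apply the quadratic formula to s^2 - 4s + 1 = 0: s = (4 +/- sqrt(12))/2, i.e. s ~= 3.7321 or s ~= 0.2679.

s = 0.2679 or s = 1 or s = 3.7321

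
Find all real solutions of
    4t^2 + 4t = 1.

Rearrange to standard form: 4t^2 + 4t - 1 = 0.
Discriminant: (4)^2 - 4*4*(-1) = 32.
Quadratic formula: t = (-4 +/- sqrt(32)) / 8.
So t = -1/2 + sqrt(2)/2 ~= 0.2071 or t = -sqrt(2)/2 - 1/2 ~= -1.2071.

t = -1.2071 or t = 0.2071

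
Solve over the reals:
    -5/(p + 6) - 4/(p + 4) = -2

p = -5.1085 or p = -0.3915

Multiply both sides by (p + 6)(p + 4):
-5(p + 4) - 4(p + 6) = -2(p + 6)(p + 4).
Expand and collect terms: -2p^2 - 11p - 4 = 0.
By the quadratic formula, p = (11 +/- sqrt(89)) / -4, so p ~= -5.1085 or p ~= -0.3915.
Neither value makes a denominator zero (p != -6, p != -4), so both are valid.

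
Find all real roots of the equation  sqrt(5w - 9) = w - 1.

Square both sides: 5w - 9 = (w - 1)^2.
Expand and rearrange: w^2 - 7w + 10 = 0.
Solving gives w = 5 or w = 2.
Check each candidate in the original equation:
  w = 5: sqrt(16) = 4, while w - 1 = 4 — valid.
  w = 2: sqrt(1) = 1, while w - 1 = 1 — valid.

w = 2 or w = 5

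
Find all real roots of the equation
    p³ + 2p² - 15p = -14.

p = -5.3166 or p = 1.3166 or p = 2

Rearrange: p³ + 2p² - 15p + 14 = 0.
Possible rational roots are divisors of 14. Testing p = 2 gives 0, so (p - 2) is a factor.
Divide: p³ + 2p² - 15p + 14 = (p - 2)(p² + 4p - 7).
Apply the quadratic formula to p² + 4p - 7 = 0: p = (-4 ± √44)/2, i.e. p ≈ 1.3166 or p ≈ -5.3166.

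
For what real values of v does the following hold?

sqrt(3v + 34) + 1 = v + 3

Isolate the radical: sqrt(3v + 34) = v + 2.
Square both sides: 3v + 34 = (v + 2)^2.
Expand and rearrange: v^2 + v - 30 = 0.
Solving gives v = 5 or v = -6.
Check each candidate in the original equation:
  v = 5: sqrt(49) = 7, while v + 2 = 7 — valid.
  v = -6: sqrt(16) = 4, while v + 2 = -4 — extraneous.

v = 5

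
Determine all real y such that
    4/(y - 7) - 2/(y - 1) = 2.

y = 0.228 or y = 8.772

Multiply both sides by (y - 7)(y - 1):
4(y - 1) - 2(y - 7) = 2(y - 7)(y - 1).
Expand and collect terms: 2y² - 18y + 4 = 0.
By the quadratic formula, y = (18 ± √292) / 4, so y ≈ 8.772 or y ≈ 0.228.
Neither value makes a denominator zero (y ≠ 7, y ≠ 1), so both are valid.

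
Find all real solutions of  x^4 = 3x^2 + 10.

x = -2.2361 or x = 2.2361

Let u = x^2. The equation becomes u^2 - 3u - 10 = 0.
Factor: (u - 5)(u + 2) = 0, so u = 5 or u = -2.
x^2 = 5 gives x = +/-sqrt(5) ~= +/-2.2361.
x^2 = -2 < 0 has no real solution.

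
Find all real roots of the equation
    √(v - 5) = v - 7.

v = 9

Square both sides: v - 5 = (v - 7)².
Expand and rearrange: v² - 15v + 54 = 0.
Solving gives v = 9 or v = 6.
Check each candidate in the original equation:
  v = 9: √(4) = 2, while v - 7 = 2 — valid.
  v = 6: √(1) = 1, while v - 7 = -1 — extraneous.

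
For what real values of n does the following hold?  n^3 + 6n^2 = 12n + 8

n = -7.4641 or n = -0.5359 or n = 2

Rearrange: n^3 + 6n^2 - 12n - 8 = 0.
Possible rational roots are divisors of -8. Testing n = 2 gives 0, so (n - 2) is a factor.
Divide: n^3 + 6n^2 - 12n - 8 = (n - 2)(n^2 + 8n + 4).
Apply the quadratic formula to n^2 + 8n + 4 = 0: n = (-8 +/- sqrt(48))/2, i.e. n ~= -0.5359 or n ~= -7.4641.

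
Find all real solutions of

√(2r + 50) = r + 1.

r = 7

Square both sides: 2r + 50 = (r + 1)².
Expand and rearrange: r² - 49 = 0.
Solving gives r = 7 or r = -7.
Check each candidate in the original equation:
  r = 7: √(64) = 8, while r + 1 = 8 — valid.
  r = -7: √(36) = 6, while r + 1 = -6 — extraneous.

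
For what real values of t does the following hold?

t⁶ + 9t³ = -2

t = -2.0624 or t = -0.6109

Let u = t³. The equation becomes u² + 9u + 2 = 0.
By the quadratic formula, u = -9/2 + √(73)/2 or u = -9/2 - √(73)/2.
t³ = -9/2 + √(73)/2 gives t = -∛(9/2 - √(73)/2) ≈ -0.6109.
t³ = -9/2 - √(73)/2 gives t = -∛(√(73)/2 + 9/2) ≈ -2.0624.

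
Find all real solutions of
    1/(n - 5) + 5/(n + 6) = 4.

n = -4.7812 or n = 5.2812

Multiply both sides by (n - 5)(n + 6):
(n + 6) + 5(n - 5) = 4(n - 5)(n + 6).
Expand and collect terms: 4n² - 2n - 101 = 0.
By the quadratic formula, n = (2 ± √1620) / 8, so n ≈ 5.2812 or n ≈ -4.7812.
Neither value makes a denominator zero (n ≠ 5, n ≠ -6), so both are valid.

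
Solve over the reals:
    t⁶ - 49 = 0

Let u = t³. The equation becomes u² - 49 = 0.
Factor: (u - 7)(u + 7) = 0, so u = 7 or u = -7.
t³ = 7 gives t = ∛(7) ≈ 1.9129.
t³ = -7 gives t = -∛(7) ≈ -1.9129.

t = -1.9129 or t = 1.9129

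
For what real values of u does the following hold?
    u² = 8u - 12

Bring every term to one side: u² - 8u + 12 = 0.
Factor: (u - 2)(u - 6) = 0.
So u = 2 or u = 6.

u = 2 or u = 6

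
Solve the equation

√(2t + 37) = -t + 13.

t = 6

Square both sides: 2t + 37 = (-t + 13)².
Expand and rearrange: t² - 28t + 132 = 0.
Solving gives t = 22 or t = 6.
Check each candidate in the original equation:
  t = 22: √(81) = 9, while -t + 13 = -9 — extraneous.
  t = 6: √(49) = 7, while -t + 13 = 7 — valid.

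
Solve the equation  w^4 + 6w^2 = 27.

Let u = w^2. The equation becomes u^2 + 6u - 27 = 0.
Factor: (u + 9)(u - 3) = 0, so u = -9 or u = 3.
w^2 = -9 < 0 has no real solution.
w^2 = 3 gives w = +/-sqrt(3) ~= +/-1.7321.

w = -1.7321 or w = 1.7321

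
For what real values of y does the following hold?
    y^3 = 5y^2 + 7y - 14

Rearrange: y^3 - 5y^2 - 7y + 14 = 0.
Possible rational roots are divisors of 14. Testing y = -2 gives 0, so (y + 2) is a factor.
Divide: y^3 - 5y^2 - 7y + 14 = (y + 2)(y^2 - 7y + 7).
Apply the quadratic formula to y^2 - 7y + 7 = 0: y = (7 +/- sqrt(21))/2, i.e. y ~= 5.7913 or y ~= 1.2087.

y = -2 or y = 1.2087 or y = 5.7913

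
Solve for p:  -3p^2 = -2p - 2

Rearrange to standard form: -3p^2 + 2p + 2 = 0.
Discriminant: (2)^2 - 4*(-3)*2 = 28.
Quadratic formula: p = (-2 +/- sqrt(28)) / (-6).
So p = 1/3 - sqrt(7)/3 ~= -0.5486 or p = 1/3 + sqrt(7)/3 ~= 1.2153.

p = -0.5486 or p = 1.2153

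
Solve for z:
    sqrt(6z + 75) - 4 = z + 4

Isolate the radical: sqrt(6z + 75) = z + 8.
Square both sides: 6z + 75 = (z + 8)^2.
Expand and rearrange: z^2 + 10z - 11 = 0.
Solving gives z = 1 or z = -11.
Check each candidate in the original equation:
  z = 1: sqrt(81) = 9, while z + 8 = 9 — valid.
  z = -11: sqrt(9) = 3, while z + 8 = -3 — extraneous.

z = 1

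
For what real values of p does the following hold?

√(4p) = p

p = 0 or p = 4

Square both sides: 4p = (p)².
Expand and rearrange: p² - 4p = 0.
Solving gives p = 4 or p = 0.
Check each candidate in the original equation:
  p = 4: √(16) = 4, while p = 4 — valid.
  p = 0: √(0) = 0, while p = 0 — valid.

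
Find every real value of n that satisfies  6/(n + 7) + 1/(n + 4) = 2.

Multiply both sides by (n + 7)(n + 4):
6(n + 4) + (n + 7) = 2(n + 7)(n + 4).
Expand and collect terms: 2n² + 15n + 25 = 0.
Factor or apply the quadratic formula: n = -2.5 or n = -5.
Neither value makes a denominator zero (n ≠ -7, n ≠ -4), so both are valid.

n = -5 or n = -2.5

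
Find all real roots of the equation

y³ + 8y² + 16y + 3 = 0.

y = -4.7913 or y = -3 or y = -0.2087

Possible rational roots are divisors of 3. Testing y = -3 gives 0, so (y + 3) is a factor.
Divide: y³ + 8y² + 16y + 3 = (y + 3)(y² + 5y + 1).
Apply the quadratic formula to y² + 5y + 1 = 0: y = (-5 ± √21)/2, i.e. y ≈ -0.2087 or y ≈ -4.7913.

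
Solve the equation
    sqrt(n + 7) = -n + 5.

n = 2

Square both sides: n + 7 = (-n + 5)^2.
Expand and rearrange: n^2 - 11n + 18 = 0.
Solving gives n = 9 or n = 2.
Check each candidate in the original equation:
  n = 9: sqrt(16) = 4, while -n + 5 = -4 — extraneous.
  n = 2: sqrt(9) = 3, while -n + 5 = 3 — valid.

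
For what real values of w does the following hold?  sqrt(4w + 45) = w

w = 9

Square both sides: 4w + 45 = (w)^2.
Expand and rearrange: w^2 - 4w - 45 = 0.
Solving gives w = 9 or w = -5.
Check each candidate in the original equation:
  w = 9: sqrt(81) = 9, while w = 9 — valid.
  w = -5: sqrt(25) = 5, while w = -5 — extraneous.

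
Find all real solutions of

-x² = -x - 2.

Bring every term to one side: -x² + x + 2 = 0.
Factor: -1(x - 2)(x + 1) = 0.
So x = 2 or x = -1.

x = -1 or x = 2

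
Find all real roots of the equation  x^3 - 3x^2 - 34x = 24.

Rearrange: x^3 - 3x^2 - 34x - 24 = 0.
Possible rational roots are divisors of -24. Testing x = -4 gives 0, so (x + 4) is a factor.
Divide: x^3 - 3x^2 - 34x - 24 = (x + 4)(x^2 - 7x - 6).
Apply the quadratic formula to x^2 - 7x - 6 = 0: x = (7 +/- sqrt(73))/2, i.e. x ~= 7.772 or x ~= -0.772.

x = -4 or x = -0.772 or x = 7.772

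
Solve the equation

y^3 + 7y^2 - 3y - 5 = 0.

y = -7.3166 or y = -0.6834 or y = 1

Possible rational roots are divisors of -5. Testing y = 1 gives 0, so (y - 1) is a factor.
Divide: y^3 + 7y^2 - 3y - 5 = (y - 1)(y^2 + 8y + 5).
Apply the quadratic formula to y^2 + 8y + 5 = 0: y = (-8 +/- sqrt(44))/2, i.e. y ~= -0.6834 or y ~= -7.3166.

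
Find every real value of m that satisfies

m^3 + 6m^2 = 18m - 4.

Rearrange: m^3 + 6m^2 - 18m + 4 = 0.
Possible rational roots are divisors of 4. Testing m = 2 gives 0, so (m - 2) is a factor.
Divide: m^3 + 6m^2 - 18m + 4 = (m - 2)(m^2 + 8m - 2).
Apply the quadratic formula to m^2 + 8m - 2 = 0: m = (-8 +/- sqrt(72))/2, i.e. m ~= 0.2426 or m ~= -8.2426.

m = -8.2426 or m = 0.2426 or m = 2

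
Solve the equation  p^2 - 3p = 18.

Bring every term to one side: p^2 - 3p - 18 = 0.
Factor: (p - 6)(p + 3) = 0.
So p = 6 or p = -3.

p = -3 or p = 6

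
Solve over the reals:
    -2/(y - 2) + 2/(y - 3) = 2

Multiply both sides by (y - 2)(y - 3):
-2(y - 3) + 2(y - 2) = 2(y - 2)(y - 3).
Expand and collect terms: 2y^2 - 10y + 10 = 0.
By the quadratic formula, y = (10 +/- sqrt(20)) / 4, so y ~= 3.618 or y ~= 1.382.
Neither value makes a denominator zero (y != 2, y != 3), so both are valid.

y = 1.382 or y = 3.618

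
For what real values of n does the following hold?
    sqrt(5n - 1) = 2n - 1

n = 2

Square both sides: 5n - 1 = (2n - 1)^2.
Expand and rearrange: 4n^2 - 9n + 2 = 0.
Solving gives n = 2 or n = 0.25.
Check each candidate in the original equation:
  n = 2: sqrt(9) = 3, while 2n - 1 = 3 — valid.
  n = 0.25: sqrt(0.25) = 0.5, while 2n - 1 = -0.5 — extraneous.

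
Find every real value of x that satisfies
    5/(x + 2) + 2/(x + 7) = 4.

x = -6.6067 or x = -0.6433

Multiply both sides by (x + 2)(x + 7):
5(x + 7) + 2(x + 2) = 4(x + 2)(x + 7).
Expand and collect terms: 4x² + 29x + 17 = 0.
By the quadratic formula, x = (-29 ± √569) / 8, so x ≈ -0.6433 or x ≈ -6.6067.
Neither value makes a denominator zero (x ≠ -2, x ≠ -7), so both are valid.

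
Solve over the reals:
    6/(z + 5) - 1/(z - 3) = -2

Multiply both sides by (z + 5)(z - 3):
6(z - 3) - (z + 5) = -2(z + 5)(z - 3).
Expand and collect terms: -2z^2 - 9z + 53 = 0.
By the quadratic formula, z = (9 +/- sqrt(505)) / -4, so z ~= -7.8681 or z ~= 3.3681.
Neither value makes a denominator zero (z != -5, z != 3), so both are valid.

z = -7.8681 or z = 3.3681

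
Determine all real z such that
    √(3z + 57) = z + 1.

Square both sides: 3z + 57 = (z + 1)².
Expand and rearrange: z² - z - 56 = 0.
Solving gives z = 8 or z = -7.
Check each candidate in the original equation:
  z = 8: √(81) = 9, while z + 1 = 9 — valid.
  z = -7: √(36) = 6, while z + 1 = -6 — extraneous.

z = 8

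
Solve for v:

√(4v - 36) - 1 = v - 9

v = 10

Isolate the radical: √(4v - 36) = v - 8.
Square both sides: 4v - 36 = (v - 8)².
Expand and rearrange: v² - 20v + 100 = 0.
This gives the repeated root v = 10.
Check in the original equation:
  v = 10: √(4) = 2, while v - 8 = 2 — valid.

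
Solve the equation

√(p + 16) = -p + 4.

Square both sides: p + 16 = (-p + 4)².
Expand and rearrange: p² - 9p = 0.
Solving gives p = 9 or p = 0.
Check each candidate in the original equation:
  p = 9: √(25) = 5, while -p + 4 = -5 — extraneous.
  p = 0: √(16) = 4, while -p + 4 = 4 — valid.

p = 0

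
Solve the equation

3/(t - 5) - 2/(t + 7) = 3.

t = -7.6177 or t = 5.951

Multiply both sides by (t - 5)(t + 7):
3(t + 7) - 2(t - 5) = 3(t - 5)(t + 7).
Expand and collect terms: 3t² + 5t - 136 = 0.
By the quadratic formula, t = (-5 ± √1657) / 6, so t ≈ 5.951 or t ≈ -7.6177.
Neither value makes a denominator zero (t ≠ 5, t ≠ -7), so both are valid.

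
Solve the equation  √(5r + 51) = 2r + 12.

Square both sides: 5r + 51 = (2r + 12)².
Expand and rearrange: 4r² + 43r + 93 = 0.
Solving gives r = -3 or r = -7.75.
Check each candidate in the original equation:
  r = -3: √(36) = 6, while 2r + 12 = 6 — valid.
  r = -7.75: √(12.25) = 3.5, while 2r + 12 = -3.5 — extraneous.

r = -3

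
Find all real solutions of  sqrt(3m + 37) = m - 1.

m = 9

Square both sides: 3m + 37 = (m - 1)^2.
Expand and rearrange: m^2 - 5m - 36 = 0.
Solving gives m = 9 or m = -4.
Check each candidate in the original equation:
  m = 9: sqrt(64) = 8, while m - 1 = 8 — valid.
  m = -4: sqrt(25) = 5, while m - 1 = -5 — extraneous.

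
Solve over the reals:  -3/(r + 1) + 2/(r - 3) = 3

r = -1.8798 or r = 3.5465

Multiply both sides by (r + 1)(r - 3):
-3(r - 3) + 2(r + 1) = 3(r + 1)(r - 3).
Expand and collect terms: 3r² - 5r - 20 = 0.
By the quadratic formula, r = (5 ± √265) / 6, so r ≈ 3.5465 or r ≈ -1.8798.
Neither value makes a denominator zero (r ≠ -1, r ≠ 3), so both are valid.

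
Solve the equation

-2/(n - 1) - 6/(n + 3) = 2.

Multiply both sides by (n - 1)(n + 3):
-2(n + 3) - 6(n - 1) = 2(n - 1)(n + 3).
Expand and collect terms: 2n^2 + 12n - 6 = 0.
By the quadratic formula, n = (-12 +/- sqrt(192)) / 4, so n ~= 0.4641 or n ~= -6.4641.
Neither value makes a denominator zero (n != 1, n != -3), so both are valid.

n = -6.4641 or n = 0.4641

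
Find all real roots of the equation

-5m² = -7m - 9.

m = -0.8133 or m = 2.2133

Rearrange to standard form: -5m² + 7m + 9 = 0.
Discriminant: (7)² − 4·(-5)·9 = 229.
Quadratic formula: m = (-7 ± √229) / (-10).
So m = 7/10 - √(229)/10 ≈ -0.8133 or m = 7/10 + √(229)/10 ≈ 2.2133.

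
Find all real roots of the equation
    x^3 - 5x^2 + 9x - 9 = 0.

Possible rational roots are divisors of -9. Testing x = 3 gives 0, so (x - 3) is a factor.
Divide: x^3 - 5x^2 + 9x - 9 = (x - 3)(x^2 - 2x + 3).
The quadratic x^2 - 2x + 3 has discriminant -8 < 0, so no further real roots.

x = 3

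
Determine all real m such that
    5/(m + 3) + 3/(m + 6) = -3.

m = -7.5734 or m = -4.0933

Multiply both sides by (m + 3)(m + 6):
5(m + 6) + 3(m + 3) = -3(m + 3)(m + 6).
Expand and collect terms: -3m² - 35m - 93 = 0.
By the quadratic formula, m = (35 ± √109) / -6, so m ≈ -7.5734 or m ≈ -4.0933.
Neither value makes a denominator zero (m ≠ -3, m ≠ -6), so both are valid.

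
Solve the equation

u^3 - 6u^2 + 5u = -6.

Rearrange: u^3 - 6u^2 + 5u + 6 = 0.
Possible rational roots are divisors of 6. Testing u = 2 gives 0, so (u - 2) is a factor.
Divide: u^3 - 6u^2 + 5u + 6 = (u - 2)(u^2 - 4u - 3).
Apply the quadratic formula to u^2 - 4u - 3 = 0: u = (4 +/- sqrt(28))/2, i.e. u ~= 4.6458 or u ~= -0.6458.

u = -0.6458 or u = 2 or u = 4.6458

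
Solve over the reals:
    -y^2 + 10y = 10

y = 1.127 or y = 8.873

Rearrange to standard form: -y^2 + 10y - 10 = 0.
Discriminant: (10)^2 - 4*(-1)*(-10) = 60.
Quadratic formula: y = (-10 +/- sqrt(60)) / (-2).
So y = 5 - sqrt(15) ~= 1.127 or y = sqrt(15) + 5 ~= 8.873.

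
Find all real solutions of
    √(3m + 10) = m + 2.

Square both sides: 3m + 10 = (m + 2)².
Expand and rearrange: m² + m - 6 = 0.
Solving gives m = 2 or m = -3.
Check each candidate in the original equation:
  m = 2: √(16) = 4, while m + 2 = 4 — valid.
  m = -3: √(1) = 1, while m + 2 = -1 — extraneous.

m = 2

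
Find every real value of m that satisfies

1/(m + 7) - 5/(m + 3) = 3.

Multiply both sides by (m + 7)(m + 3):
(m + 3) - 5(m + 7) = 3(m + 7)(m + 3).
Expand and collect terms: 3m² + 34m + 95 = 0.
Factor or apply the quadratic formula: m = -5 or m = -6.3333.
Neither value makes a denominator zero (m ≠ -7, m ≠ -3), so both are valid.

m = -6.3333 or m = -5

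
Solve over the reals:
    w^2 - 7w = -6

Bring every term to one side: w^2 - 7w + 6 = 0.
Factor: (w - 6)(w - 1) = 0.
So w = 6 or w = 1.

w = 1 or w = 6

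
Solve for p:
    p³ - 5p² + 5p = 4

p = 4

Rearrange: p³ - 5p² + 5p - 4 = 0.
Possible rational roots are divisors of -4. Testing p = 4 gives 0, so (p - 4) is a factor.
Divide: p³ - 5p² + 5p - 4 = (p - 4)(p² - p + 1).
The quadratic p² - p + 1 has discriminant -3 < 0, so no further real roots.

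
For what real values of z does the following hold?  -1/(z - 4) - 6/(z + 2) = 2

Multiply both sides by (z - 4)(z + 2):
-(z + 2) - 6(z - 4) = 2(z - 4)(z + 2).
Expand and collect terms: 2z² + 3z - 38 = 0.
By the quadratic formula, z = (-3 ± √313) / 4, so z ≈ 3.673 or z ≈ -5.173.
Neither value makes a denominator zero (z ≠ 4, z ≠ -2), so both are valid.

z = -5.173 or z = 3.673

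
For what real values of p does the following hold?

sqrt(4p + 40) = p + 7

Square both sides: 4p + 40 = (p + 7)^2.
Expand and rearrange: p^2 + 10p + 9 = 0.
Solving gives p = -1 or p = -9.
Check each candidate in the original equation:
  p = -1: sqrt(36) = 6, while p + 7 = 6 — valid.
  p = -9: sqrt(4) = 2, while p + 7 = -2 — extraneous.

p = -1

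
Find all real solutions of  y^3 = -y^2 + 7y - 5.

y = -3.4495 or y = 1 or y = 1.4495

Rearrange: y^3 + y^2 - 7y + 5 = 0.
Possible rational roots are divisors of 5. Testing y = 1 gives 0, so (y - 1) is a factor.
Divide: y^3 + y^2 - 7y + 5 = (y - 1)(y^2 + 2y - 5).
Apply the quadratic formula to y^2 + 2y - 5 = 0: y = (-2 +/- sqrt(24))/2, i.e. y ~= 1.4495 or y ~= -3.4495.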